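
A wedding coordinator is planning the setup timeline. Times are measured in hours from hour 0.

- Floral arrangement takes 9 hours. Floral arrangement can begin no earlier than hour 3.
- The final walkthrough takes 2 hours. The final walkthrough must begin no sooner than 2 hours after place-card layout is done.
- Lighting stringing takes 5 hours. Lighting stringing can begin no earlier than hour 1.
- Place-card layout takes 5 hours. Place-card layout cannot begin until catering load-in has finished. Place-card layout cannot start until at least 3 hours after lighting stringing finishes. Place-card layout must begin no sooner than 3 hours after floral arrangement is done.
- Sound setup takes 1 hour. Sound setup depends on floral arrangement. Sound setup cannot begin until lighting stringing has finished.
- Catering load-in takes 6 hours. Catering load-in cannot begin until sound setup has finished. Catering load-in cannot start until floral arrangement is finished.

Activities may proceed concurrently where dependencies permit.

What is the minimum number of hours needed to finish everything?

After its own release at hour 1, lighting stringing can start at hour 1 and finishes at hour 6.
Floral arrangement cannot begin until its own release at hour 3. It runs from hour 3 to 3 + 9 = hour 12.
For sound setup: floral arrangement (finishes hour 12); lighting stringing (finishes hour 6). Taking the maximum gives a start of hour 12, and it finishes at 12 + 1 = hour 13.
For catering load-in: sound setup (finishes hour 13); floral arrangement (finishes hour 12). Taking the maximum gives a start of hour 13, and it finishes at 13 + 6 = hour 19.
Place-card layout cannot start until catering load-in (finishes hour 19); lighting stringing (finishes hour 6, plus 3-hour gap → hour 9); floral arrangement (finishes hour 12, plus 3-hour gap → hour 15). The controlling bound is hour 19, so place-card layout finishes at 19 + 5 = hour 24.
The final walkthrough cannot begin until place-card layout (finishes hour 24, plus 2-hour gap → hour 26). It runs from hour 26 to 26 + 2 = hour 28.
All tasks are finished once the last one completes. Finish times: Floral arrangement at 12, Lighting stringing at 6, Sound setup at 13, Catering load-in at 19, Place-card layout at 24, The final walkthrough at 28. The latest is hour 28.

28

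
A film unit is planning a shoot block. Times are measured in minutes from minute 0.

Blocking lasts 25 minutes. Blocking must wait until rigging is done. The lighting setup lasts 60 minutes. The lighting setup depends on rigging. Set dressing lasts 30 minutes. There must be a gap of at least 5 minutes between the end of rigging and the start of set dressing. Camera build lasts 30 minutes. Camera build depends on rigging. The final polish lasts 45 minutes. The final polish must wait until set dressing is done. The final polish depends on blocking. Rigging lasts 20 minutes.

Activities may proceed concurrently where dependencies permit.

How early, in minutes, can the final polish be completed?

100

Nothing blocks rigging, so it runs from minute 0 to minute 20.
Blocking cannot begin until rigging (finishes minute 20). It runs from minute 20 to 20 + 25 = minute 45.
Set dressing cannot begin until rigging (finishes minute 20, plus 5-minute gap → minute 25). It runs from minute 25 to 25 + 30 = minute 55.
For the final polish: set dressing (finishes minute 55); blocking (finishes minute 45). Taking the maximum gives a start of minute 55, and it finishes at 55 + 45 = minute 100.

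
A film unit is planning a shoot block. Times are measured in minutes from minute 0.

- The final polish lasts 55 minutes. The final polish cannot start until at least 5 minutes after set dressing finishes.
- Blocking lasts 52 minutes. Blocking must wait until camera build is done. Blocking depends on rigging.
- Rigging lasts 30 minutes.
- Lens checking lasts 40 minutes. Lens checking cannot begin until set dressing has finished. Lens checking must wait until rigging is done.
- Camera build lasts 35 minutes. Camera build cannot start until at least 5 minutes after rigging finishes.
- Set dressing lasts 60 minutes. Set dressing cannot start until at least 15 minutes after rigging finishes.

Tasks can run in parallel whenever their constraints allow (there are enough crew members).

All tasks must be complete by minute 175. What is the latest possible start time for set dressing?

Lens checking has no dependents, so it just needs to finish by minute 175. Starting by 175 − 40 = minute 135 achieves that.
The final polish must finish by minute 175; it takes 55 minutes, so it must start by 175 − 55 = minute 120.
Set dressing must finish in time for lens checking (must start by minute 135); the final polish (must start by minute 120, minus 5-minute gap → minute 115). The tightest is minute 115, so set dressing must start by 115 − 60 = minute 55.

55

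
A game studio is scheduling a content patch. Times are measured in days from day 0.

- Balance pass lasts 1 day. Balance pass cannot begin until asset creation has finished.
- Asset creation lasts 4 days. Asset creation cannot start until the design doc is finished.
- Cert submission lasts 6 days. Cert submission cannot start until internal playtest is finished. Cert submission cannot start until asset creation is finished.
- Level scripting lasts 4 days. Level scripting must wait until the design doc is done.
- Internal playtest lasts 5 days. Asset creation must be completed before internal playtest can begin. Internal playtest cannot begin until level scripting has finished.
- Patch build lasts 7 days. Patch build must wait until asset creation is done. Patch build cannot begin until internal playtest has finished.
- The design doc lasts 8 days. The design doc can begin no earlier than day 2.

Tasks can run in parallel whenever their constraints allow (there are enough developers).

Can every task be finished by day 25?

After its own release at day 2, the design doc can start at day 2 and finishes at day 10.
Level scripting waits on the design doc (finishes day 10), so it starts at day 10 and finishes at 10 + 4 = day 14.
Asset creation waits on the design doc (finishes day 10), so it starts at day 10 and finishes at 10 + 4 = day 14.
After asset creation (finishes day 14), balance pass can start at day 14 and finishes at day 15.
Internal playtest cannot start until asset creation (finishes day 14); level scripting (finishes day 14). The controlling bound is day 14, so internal playtest finishes at 14 + 5 = day 19.
For patch build: asset creation (finishes day 14); internal playtest (finishes day 19). Taking the maximum gives a start of day 19, and it finishes at 19 + 7 = day 26.
For cert submission: internal playtest (finishes day 19); asset creation (finishes day 14). Taking the maximum gives a start of day 19, and it finishes at 19 + 6 = day 25.
The earliest everything can be done is day 26, which is after the deadline of 25, so it is not possible.

No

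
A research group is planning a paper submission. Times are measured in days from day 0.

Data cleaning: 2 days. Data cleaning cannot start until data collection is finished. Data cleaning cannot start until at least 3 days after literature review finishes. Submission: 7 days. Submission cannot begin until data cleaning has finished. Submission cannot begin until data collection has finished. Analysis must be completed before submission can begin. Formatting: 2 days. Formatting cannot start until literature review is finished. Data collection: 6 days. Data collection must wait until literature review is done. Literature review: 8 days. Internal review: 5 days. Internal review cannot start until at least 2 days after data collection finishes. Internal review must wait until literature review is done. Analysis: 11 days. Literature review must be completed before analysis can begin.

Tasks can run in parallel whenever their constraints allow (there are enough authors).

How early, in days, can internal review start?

Literature review can start immediately at day 0; it finishes at day 8.
Data collection cannot begin until literature review (finishes day 8). It runs from day 8 to 8 + 6 = day 14.
Internal review waits on data collection (finishes day 14, plus 2-day gap → day 16); literature review (finishes day 8). The latest of these is day 16, which is the earliest internal review can start.

16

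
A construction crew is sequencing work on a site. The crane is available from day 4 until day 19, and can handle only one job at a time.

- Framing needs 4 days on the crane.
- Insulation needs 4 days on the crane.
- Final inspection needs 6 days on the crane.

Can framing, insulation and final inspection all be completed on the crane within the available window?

The crane window is 19 − 4 = 15 days.
Running back to back, the jobs need 4 + 4 + 6 = 14 days on the crane.
Since 14 ≤ 15, they fit within the window.

Yes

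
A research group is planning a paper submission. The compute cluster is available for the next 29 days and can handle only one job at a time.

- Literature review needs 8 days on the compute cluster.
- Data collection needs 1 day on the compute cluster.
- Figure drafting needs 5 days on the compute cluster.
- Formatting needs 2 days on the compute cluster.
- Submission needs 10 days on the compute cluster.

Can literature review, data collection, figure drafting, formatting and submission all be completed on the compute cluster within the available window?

Yes

Running back to back, the jobs need 8 + 1 + 5 + 2 + 10 = 26 days on the compute cluster.
Since 26 ≤ 29, they fit within the window.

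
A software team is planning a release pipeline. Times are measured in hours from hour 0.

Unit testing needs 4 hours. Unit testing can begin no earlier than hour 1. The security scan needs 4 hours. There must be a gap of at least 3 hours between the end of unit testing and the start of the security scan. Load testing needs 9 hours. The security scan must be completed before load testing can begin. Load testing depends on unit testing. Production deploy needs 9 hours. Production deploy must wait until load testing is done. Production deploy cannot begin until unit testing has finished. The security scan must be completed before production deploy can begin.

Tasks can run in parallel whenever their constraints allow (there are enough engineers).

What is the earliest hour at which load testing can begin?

12

Unit testing waits on its own release at hour 1, so it starts at hour 1 and finishes at 1 + 4 = hour 5.
The security scan cannot begin until unit testing (finishes hour 5, plus 3-hour gap → hour 8). It runs from hour 8 to 8 + 4 = hour 12.
Load testing waits on the security scan (finishes hour 12); unit testing (finishes hour 5). The latest of these is hour 12, which is the earliest load testing can start.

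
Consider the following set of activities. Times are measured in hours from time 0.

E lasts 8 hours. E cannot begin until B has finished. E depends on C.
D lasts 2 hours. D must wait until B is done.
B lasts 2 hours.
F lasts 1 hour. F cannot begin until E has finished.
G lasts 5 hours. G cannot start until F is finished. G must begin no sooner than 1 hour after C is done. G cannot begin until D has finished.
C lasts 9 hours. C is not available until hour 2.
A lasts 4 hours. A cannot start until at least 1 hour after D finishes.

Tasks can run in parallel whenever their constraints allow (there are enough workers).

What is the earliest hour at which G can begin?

C waits on its own release at hour 2, so it starts at hour 2 and finishes at 2 + 9 = hour 11.
B has no prerequisites, so it starts at hour 0 and finishes at hour 2.
E needs all of B (finishes hour 2); C (finishes hour 11). That puts its earliest start at hour 11; it finishes at 11 + 8 = hour 19.
After E (finishes hour 19), F can start at hour 19 and finishes at hour 20.
D waits on B (finishes hour 2), so it starts at hour 2 and finishes at 2 + 2 = hour 4.
G waits on F (finishes hour 20); C (finishes hour 11, plus 1-hour gap → hour 12); D (finishes hour 4). The latest of these is hour 20, which is the earliest G can start.

20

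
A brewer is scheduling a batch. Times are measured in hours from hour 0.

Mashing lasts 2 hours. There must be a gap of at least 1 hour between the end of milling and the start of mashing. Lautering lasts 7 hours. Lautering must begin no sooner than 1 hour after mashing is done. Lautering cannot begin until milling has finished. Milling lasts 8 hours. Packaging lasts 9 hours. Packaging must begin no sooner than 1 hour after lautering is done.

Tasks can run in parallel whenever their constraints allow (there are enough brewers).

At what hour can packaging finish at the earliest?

Nothing blocks milling, so it runs from hour 0 to hour 8.
Mashing cannot begin until milling (finishes hour 8, plus 1-hour gap → hour 9). It runs from hour 9 to 9 + 2 = hour 11.
For lautering: mashing (finishes hour 11, plus 1-hour gap → hour 12); milling (finishes hour 8). Taking the maximum gives a start of hour 12, and it finishes at 12 + 7 = hour 19.
Packaging cannot begin until lautering (finishes hour 19, plus 1-hour gap → hour 20). It runs from hour 20 to 20 + 9 = hour 29.

29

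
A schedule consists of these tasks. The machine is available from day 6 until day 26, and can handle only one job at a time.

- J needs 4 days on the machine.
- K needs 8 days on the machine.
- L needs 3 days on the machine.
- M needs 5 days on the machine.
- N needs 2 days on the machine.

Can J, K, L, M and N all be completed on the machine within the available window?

The machine window is 26 − 6 = 20 days.
Running back to back, the jobs need 4 + 8 + 3 + 5 + 2 = 22 days on the machine.
Since 22 > 20, they cannot all fit.

No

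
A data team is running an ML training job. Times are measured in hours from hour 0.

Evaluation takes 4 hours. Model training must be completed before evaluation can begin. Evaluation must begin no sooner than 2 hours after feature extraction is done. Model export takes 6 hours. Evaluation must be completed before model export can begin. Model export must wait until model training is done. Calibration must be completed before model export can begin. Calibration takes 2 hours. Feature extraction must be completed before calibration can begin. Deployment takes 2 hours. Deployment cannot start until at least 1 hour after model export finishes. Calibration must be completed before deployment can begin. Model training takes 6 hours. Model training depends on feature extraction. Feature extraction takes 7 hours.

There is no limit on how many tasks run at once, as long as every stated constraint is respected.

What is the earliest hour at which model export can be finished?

23

Feature extraction has no prerequisites, so it starts at hour 0 and finishes at hour 7.
Calibration cannot begin until feature extraction (finishes hour 7). It runs from hour 7 to 7 + 2 = hour 9.
Model training waits on feature extraction (finishes hour 7), so it starts at hour 7 and finishes at 7 + 6 = hour 13.
For evaluation: model training (finishes hour 13); feature extraction (finishes hour 7, plus 2-hour gap → hour 9). Taking the maximum gives a start of hour 13, and it finishes at 13 + 4 = hour 17.
Model export has to wait for evaluation (finishes hour 17); model training (finishes hour 13); calibration (finishes hour 9). The latest of these is hour 17, so model export runs hour 17 to 17 + 6 = hour 23.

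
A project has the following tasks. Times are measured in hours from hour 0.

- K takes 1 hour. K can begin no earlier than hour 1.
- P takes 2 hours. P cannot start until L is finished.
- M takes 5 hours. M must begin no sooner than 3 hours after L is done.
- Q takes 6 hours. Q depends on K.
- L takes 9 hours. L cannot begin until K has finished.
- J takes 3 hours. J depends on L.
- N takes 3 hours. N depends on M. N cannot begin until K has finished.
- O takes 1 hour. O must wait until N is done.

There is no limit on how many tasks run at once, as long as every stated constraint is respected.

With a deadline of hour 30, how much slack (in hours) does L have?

K waits on its own release at hour 1, so it starts at hour 1 and finishes at 1 + 1 = hour 2.
L waits on K (finishes hour 2), so it starts at hour 2 and finishes at 2 + 9 = hour 11.

Working backward from the deadline:
J has no dependents, so it just needs to finish by hour 30. Starting by 30 − 3 = hour 27 achieves that.
To finish by hour 30, O (duration 1) must start no later than hour 29.
N feeds into O (must start by hour 29); so N must finish by hour 29 and therefore start by hour 26.
M must finish before N (must start by hour 26). With a 5-hour duration, M must start by 26 − 5 = hour 21.
P has no dependents, so it just needs to finish by hour 30. Starting by 30 − 2 = hour 28 achieves that.
L has several dependents: J (must start by hour 27); M (must start by hour 21, minus 3-hour gap → hour 18); P (must start by hour 28). The earliest of those limits is hour 18, so L must start by 18 − 9 = hour 9.
So L can start as early as hour 2 and as late as hour 9, giving 9 − 2 = 7 hours of slack.

7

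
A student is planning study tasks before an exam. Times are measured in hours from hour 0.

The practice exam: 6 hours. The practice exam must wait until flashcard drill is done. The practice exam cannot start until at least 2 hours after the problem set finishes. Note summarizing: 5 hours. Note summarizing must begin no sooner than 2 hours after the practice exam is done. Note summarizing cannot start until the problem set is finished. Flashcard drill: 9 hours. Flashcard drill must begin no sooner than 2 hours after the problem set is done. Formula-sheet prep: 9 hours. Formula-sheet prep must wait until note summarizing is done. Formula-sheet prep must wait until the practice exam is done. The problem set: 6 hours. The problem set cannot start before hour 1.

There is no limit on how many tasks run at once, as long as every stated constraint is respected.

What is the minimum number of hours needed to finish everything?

40

After its own release at hour 1, the problem set can start at hour 1 and finishes at hour 7.
Flashcard drill waits on the problem set (finishes hour 7, plus 2-hour gap → hour 9), so it starts at hour 9 and finishes at 9 + 9 = hour 18.
The practice exam cannot start until flashcard drill (finishes hour 18); the problem set (finishes hour 7, plus 2-hour gap → hour 9). The controlling bound is hour 18, so the practice exam finishes at 18 + 6 = hour 24.
Note summarizing cannot start until the practice exam (finishes hour 24, plus 2-hour gap → hour 26); the problem set (finishes hour 7). The controlling bound is hour 26, so note summarizing finishes at 26 + 5 = hour 31.
Formula-sheet prep has to wait for note summarizing (finishes hour 31); the practice exam (finishes hour 24). The latest of these is hour 31, so formula-sheet prep runs hour 31 to 31 + 9 = hour 40.
All tasks are finished once the last one completes. Finish times: The problem set at 7, Flashcard drill at 18, The practice exam at 24, Note summarizing at 31, Formula-sheet prep at 40. The latest is hour 40.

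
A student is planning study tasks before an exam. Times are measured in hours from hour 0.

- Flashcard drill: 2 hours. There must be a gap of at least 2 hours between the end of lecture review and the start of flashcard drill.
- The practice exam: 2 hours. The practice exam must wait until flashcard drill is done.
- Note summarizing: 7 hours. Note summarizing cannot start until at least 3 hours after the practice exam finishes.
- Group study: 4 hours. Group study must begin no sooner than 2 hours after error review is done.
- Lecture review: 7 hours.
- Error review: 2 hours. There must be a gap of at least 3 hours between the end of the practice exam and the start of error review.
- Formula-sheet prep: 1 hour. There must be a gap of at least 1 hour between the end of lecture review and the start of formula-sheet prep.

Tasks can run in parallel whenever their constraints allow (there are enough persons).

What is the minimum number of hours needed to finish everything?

24

Nothing blocks lecture review, so it runs from hour 0 to hour 7.
Formula-sheet prep cannot begin until lecture review (finishes hour 7, plus 1-hour gap → hour 8). It runs from hour 8 to 8 + 1 = hour 9.
Flashcard drill cannot begin until lecture review (finishes hour 7, plus 2-hour gap → hour 9). It runs from hour 9 to 9 + 2 = hour 11.
The practice exam waits on flashcard drill (finishes hour 11), so it starts at hour 11 and finishes at 11 + 2 = hour 13.
After the practice exam (finishes hour 13, plus 3-hour gap → hour 16), note summarizing can start at hour 16 and finishes at hour 23.
After the practice exam (finishes hour 13, plus 3-hour gap → hour 16), error review can start at hour 16 and finishes at hour 18.
Group study cannot begin until error review (finishes hour 18, plus 2-hour gap → hour 20). It runs from hour 20 to 20 + 4 = hour 24.
All tasks are finished once the last one completes. Finish times: Lecture review at 7, Flashcard drill at 11, The practice exam at 13, Error review at 18, Group study at 24, Note summarizing at 23, Formula-sheet prep at 9. The latest is hour 24.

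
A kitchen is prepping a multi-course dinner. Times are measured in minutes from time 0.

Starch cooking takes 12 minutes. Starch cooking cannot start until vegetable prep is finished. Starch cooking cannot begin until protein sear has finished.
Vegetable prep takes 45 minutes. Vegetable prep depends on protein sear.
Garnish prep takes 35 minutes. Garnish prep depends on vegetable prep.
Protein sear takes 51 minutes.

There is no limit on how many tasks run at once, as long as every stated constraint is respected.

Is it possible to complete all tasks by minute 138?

Yes

Nothing blocks protein sear, so it runs from minute 0 to minute 51.
Vegetable prep waits on protein sear (finishes minute 51), so it starts at minute 51 and finishes at 51 + 45 = minute 96.
After vegetable prep (finishes minute 96), garnish prep can start at minute 96 and finishes at minute 131.
Starch cooking needs all of vegetable prep (finishes minute 96); protein sear (finishes minute 51). That puts its earliest start at minute 96; it finishes at 96 + 12 = minute 108.
Every task is finished by minute 131, which is no later than the deadline of 138, so the schedule is feasible.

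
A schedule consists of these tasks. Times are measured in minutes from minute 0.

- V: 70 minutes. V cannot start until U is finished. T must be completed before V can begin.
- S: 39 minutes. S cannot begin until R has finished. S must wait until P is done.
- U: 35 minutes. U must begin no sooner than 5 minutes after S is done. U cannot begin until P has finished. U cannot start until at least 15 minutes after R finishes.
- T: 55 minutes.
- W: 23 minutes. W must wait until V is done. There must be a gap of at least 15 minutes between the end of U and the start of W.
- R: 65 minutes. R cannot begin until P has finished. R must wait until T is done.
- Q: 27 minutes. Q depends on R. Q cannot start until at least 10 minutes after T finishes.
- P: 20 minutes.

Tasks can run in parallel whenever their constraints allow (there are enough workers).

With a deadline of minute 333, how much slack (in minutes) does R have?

41

T has no prerequisites, so it starts at minute 0 and finishes at minute 55.
Nothing blocks P, so it runs from minute 0 to minute 20.
R has to wait for P (finishes minute 20); T (finishes minute 55). The latest of these is minute 55, so R runs minute 55 to 55 + 65 = minute 120.

Working backward from the deadline:
Nothing follows Q; the deadline of minute 333 is its only limit. It must start by 333 − 27 = minute 306.
To finish by minute 333, W (duration 23) must start no later than minute 310.
V has to be done before W (must start by minute 310). That means finishing by minute 310, i.e. starting by 310 − 70 = minute 240.
U must finish in time for V (must start by minute 240); W (must start by minute 310, minus 15-minute gap → minute 295). The tightest is minute 240, so U must start by 240 − 35 = minute 205.
S feeds into U (must start by minute 205, minus 5-minute gap → minute 200); so S must finish by minute 200 and therefore start by minute 161.
R has several dependents: Q (must start by minute 306); S (must start by minute 161); U (must start by minute 205, minus 15-minute gap → minute 190). The earliest of those limits is minute 161, so R must start by 161 − 65 = minute 96.
So R can start as early as minute 55 and as late as minute 96, giving 96 − 55 = 41 minutes of slack.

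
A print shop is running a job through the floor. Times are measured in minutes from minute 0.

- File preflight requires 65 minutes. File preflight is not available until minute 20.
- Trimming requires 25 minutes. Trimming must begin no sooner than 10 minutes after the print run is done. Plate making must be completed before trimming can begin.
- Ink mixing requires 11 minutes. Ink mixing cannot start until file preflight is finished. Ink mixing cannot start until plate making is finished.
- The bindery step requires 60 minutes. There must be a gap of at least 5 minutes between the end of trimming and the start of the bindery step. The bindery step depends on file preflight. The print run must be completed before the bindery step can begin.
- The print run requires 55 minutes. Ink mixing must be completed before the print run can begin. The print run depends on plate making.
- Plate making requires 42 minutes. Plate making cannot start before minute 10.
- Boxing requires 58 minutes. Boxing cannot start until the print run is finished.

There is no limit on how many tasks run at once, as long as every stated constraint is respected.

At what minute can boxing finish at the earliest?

209

After its own release at minute 10, plate making can start at minute 10 and finishes at minute 52.
File preflight cannot begin until its own release at minute 20. It runs from minute 20 to 20 + 65 = minute 85.
Ink mixing has to wait for file preflight (finishes minute 85); plate making (finishes minute 52). The latest of these is minute 85, so ink mixing runs minute 85 to 85 + 11 = minute 96.
The print run needs all of ink mixing (finishes minute 96); plate making (finishes minute 52). That puts its earliest start at minute 96; it finishes at 96 + 55 = minute 151.
After the print run (finishes minute 151), boxing can start at minute 151 and finishes at minute 209.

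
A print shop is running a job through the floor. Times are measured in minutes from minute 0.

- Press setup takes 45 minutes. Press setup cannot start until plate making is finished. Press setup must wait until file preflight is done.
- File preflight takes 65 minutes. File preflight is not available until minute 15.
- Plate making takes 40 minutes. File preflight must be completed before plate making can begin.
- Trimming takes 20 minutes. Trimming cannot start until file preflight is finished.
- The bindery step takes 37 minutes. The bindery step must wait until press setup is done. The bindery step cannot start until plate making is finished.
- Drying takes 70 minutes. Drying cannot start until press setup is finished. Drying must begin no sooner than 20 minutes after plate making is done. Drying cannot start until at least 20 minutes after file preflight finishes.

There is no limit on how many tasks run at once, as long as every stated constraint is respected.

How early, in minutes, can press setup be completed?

File preflight cannot begin until its own release at minute 15. It runs from minute 15 to 15 + 65 = minute 80.
After file preflight (finishes minute 80), plate making can start at minute 80 and finishes at minute 120.
Press setup cannot start until plate making (finishes minute 120); file preflight (finishes minute 80). The controlling bound is minute 120, so press setup finishes at 120 + 45 = minute 165.

165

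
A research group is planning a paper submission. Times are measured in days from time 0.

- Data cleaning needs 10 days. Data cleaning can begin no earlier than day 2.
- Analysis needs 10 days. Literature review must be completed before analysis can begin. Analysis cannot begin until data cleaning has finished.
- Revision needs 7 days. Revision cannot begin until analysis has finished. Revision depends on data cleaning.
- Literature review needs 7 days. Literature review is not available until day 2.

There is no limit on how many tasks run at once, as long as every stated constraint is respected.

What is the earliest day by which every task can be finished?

After its own release at day 2, data cleaning can start at day 2 and finishes at day 12.
After its own release at day 2, literature review can start at day 2 and finishes at day 9.
Analysis has to wait for literature review (finishes day 9); data cleaning (finishes day 12). The latest of these is day 12, so analysis runs day 12 to 12 + 10 = day 22.
Revision needs all of analysis (finishes day 22); data cleaning (finishes day 12). That puts its earliest start at day 22; it finishes at 22 + 7 = day 29.
All tasks are finished once the last one completes. Finish times: Literature review at 9, Data cleaning at 12, Analysis at 22, Revision at 29. The latest is day 29.

29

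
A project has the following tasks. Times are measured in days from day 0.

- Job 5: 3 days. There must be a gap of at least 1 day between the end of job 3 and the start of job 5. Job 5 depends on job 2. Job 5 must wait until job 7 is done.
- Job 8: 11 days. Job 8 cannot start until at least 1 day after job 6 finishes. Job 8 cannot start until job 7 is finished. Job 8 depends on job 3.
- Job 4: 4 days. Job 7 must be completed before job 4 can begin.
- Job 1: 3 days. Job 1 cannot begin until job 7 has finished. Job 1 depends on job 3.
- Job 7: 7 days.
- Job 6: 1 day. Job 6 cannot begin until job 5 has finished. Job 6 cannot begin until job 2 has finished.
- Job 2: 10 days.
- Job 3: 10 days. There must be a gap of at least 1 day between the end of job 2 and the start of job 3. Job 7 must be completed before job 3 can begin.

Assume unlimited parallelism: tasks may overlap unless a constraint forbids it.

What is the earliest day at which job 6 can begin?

25

Nothing blocks job 7, so it runs from day 0 to day 7.
Nothing blocks job 2, so it runs from day 0 to day 10.
For job 3: job 2 (finishes day 10, plus 1-day gap → day 11); job 7 (finishes day 7). Taking the maximum gives a start of day 11, and it finishes at 11 + 10 = day 21.
Job 5 needs all of job 3 (finishes day 21, plus 1-day gap → day 22); job 2 (finishes day 10); job 7 (finishes day 7). That puts its earliest start at day 22; it finishes at 22 + 3 = day 25.
Job 6 waits on job 5 (finishes day 25); job 2 (finishes day 10). The latest of these is day 25, which is the earliest job 6 can start.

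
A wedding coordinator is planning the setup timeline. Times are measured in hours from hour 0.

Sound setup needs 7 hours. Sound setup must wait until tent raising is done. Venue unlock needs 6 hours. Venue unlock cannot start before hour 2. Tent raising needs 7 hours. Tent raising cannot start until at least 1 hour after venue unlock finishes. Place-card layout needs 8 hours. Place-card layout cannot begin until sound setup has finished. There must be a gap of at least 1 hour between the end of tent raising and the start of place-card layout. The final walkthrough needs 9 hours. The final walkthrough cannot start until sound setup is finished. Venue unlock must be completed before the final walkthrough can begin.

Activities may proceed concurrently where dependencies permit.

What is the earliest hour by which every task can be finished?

Venue unlock cannot begin until its own release at hour 2. It runs from hour 2 to 2 + 6 = hour 8.
Tent raising cannot begin until venue unlock (finishes hour 8, plus 1-hour gap → hour 9). It runs from hour 9 to 9 + 7 = hour 16.
Sound setup waits on tent raising (finishes hour 16), so it starts at hour 16 and finishes at 16 + 7 = hour 23.
The final walkthrough has to wait for sound setup (finishes hour 23); venue unlock (finishes hour 8). The latest of these is hour 23, so the final walkthrough runs hour 23 to 23 + 9 = hour 32.
Place-card layout cannot start until sound setup (finishes hour 23); tent raising (finishes hour 16, plus 1-hour gap → hour 17). The controlling bound is hour 23, so place-card layout finishes at 23 + 8 = hour 31.
All tasks are finished once the last one completes. Finish times: Venue unlock at 8, Tent raising at 16, Sound setup at 23, Place-card layout at 31, The final walkthrough at 32. The latest is hour 32.

32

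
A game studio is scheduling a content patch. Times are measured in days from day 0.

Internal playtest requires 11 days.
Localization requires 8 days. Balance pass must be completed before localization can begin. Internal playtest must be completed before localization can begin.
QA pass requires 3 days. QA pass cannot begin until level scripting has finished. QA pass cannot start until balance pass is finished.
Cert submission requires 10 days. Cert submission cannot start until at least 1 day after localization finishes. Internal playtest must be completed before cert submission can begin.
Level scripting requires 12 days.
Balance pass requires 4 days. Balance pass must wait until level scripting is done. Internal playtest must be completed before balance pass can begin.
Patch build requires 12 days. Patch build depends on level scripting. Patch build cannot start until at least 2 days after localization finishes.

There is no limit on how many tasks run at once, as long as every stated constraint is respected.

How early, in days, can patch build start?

26

Internal playtest can start immediately at day 0; it finishes at day 11.
Nothing blocks level scripting, so it runs from day 0 to day 12.
Balance pass has to wait for level scripting (finishes day 12); internal playtest (finishes day 11). The latest of these is day 12, so balance pass runs day 12 to 12 + 4 = day 16.
Localization cannot start until balance pass (finishes day 16); internal playtest (finishes day 11). The controlling bound is day 16, so localization finishes at 16 + 8 = day 24.
Patch build waits on level scripting (finishes day 12); localization (finishes day 24, plus 2-day gap → day 26). The latest of these is day 26, which is the earliest patch build can start.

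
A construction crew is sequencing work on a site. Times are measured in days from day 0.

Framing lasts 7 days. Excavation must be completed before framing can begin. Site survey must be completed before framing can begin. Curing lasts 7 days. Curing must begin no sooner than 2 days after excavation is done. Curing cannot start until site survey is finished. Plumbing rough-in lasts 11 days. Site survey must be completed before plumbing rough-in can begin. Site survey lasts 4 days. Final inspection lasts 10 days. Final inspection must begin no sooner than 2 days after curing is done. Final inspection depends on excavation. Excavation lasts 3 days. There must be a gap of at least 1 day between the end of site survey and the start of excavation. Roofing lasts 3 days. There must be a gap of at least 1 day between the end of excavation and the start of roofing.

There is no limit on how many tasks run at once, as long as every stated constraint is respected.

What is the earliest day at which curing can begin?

10

Site survey can start immediately at day 0; it finishes at day 4.
Excavation waits on site survey (finishes day 4, plus 1-day gap → day 5), so it starts at day 5 and finishes at 5 + 3 = day 8.
Curing waits on excavation (finishes day 8, plus 2-day gap → day 10); site survey (finishes day 4). The latest of these is day 10, which is the earliest curing can start.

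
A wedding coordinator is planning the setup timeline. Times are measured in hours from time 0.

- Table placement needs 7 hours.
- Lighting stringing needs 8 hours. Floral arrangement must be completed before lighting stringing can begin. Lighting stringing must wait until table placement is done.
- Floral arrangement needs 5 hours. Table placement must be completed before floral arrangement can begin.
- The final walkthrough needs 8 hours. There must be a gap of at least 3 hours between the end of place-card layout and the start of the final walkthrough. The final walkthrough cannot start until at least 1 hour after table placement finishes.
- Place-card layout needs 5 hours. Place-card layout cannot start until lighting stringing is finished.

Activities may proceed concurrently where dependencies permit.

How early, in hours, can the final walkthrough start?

Table placement can start immediately at hour 0; it finishes at hour 7.
Floral arrangement cannot begin until table placement (finishes hour 7). It runs from hour 7 to 7 + 5 = hour 12.
For lighting stringing: floral arrangement (finishes hour 12); table placement (finishes hour 7). Taking the maximum gives a start of hour 12, and it finishes at 12 + 8 = hour 20.
Place-card layout waits on lighting stringing (finishes hour 20), so it starts at hour 20 and finishes at 20 + 5 = hour 25.
The final walkthrough waits on place-card layout (finishes hour 25, plus 3-hour gap → hour 28); table placement (finishes hour 7, plus 1-hour gap → hour 8). The latest of these is hour 28, which is the earliest the final walkthrough can start.

28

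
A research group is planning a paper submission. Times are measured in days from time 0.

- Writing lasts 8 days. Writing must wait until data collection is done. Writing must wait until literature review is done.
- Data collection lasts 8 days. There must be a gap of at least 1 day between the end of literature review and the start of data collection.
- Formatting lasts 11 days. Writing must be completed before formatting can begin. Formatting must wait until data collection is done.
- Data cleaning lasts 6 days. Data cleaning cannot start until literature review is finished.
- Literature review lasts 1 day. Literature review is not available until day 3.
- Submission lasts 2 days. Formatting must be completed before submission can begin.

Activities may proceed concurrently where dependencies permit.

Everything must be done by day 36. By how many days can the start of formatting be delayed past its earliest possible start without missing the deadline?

Literature review waits on its own release at day 3, so it starts at day 3 and finishes at 3 + 1 = day 4.
Data collection cannot begin until literature review (finishes day 4, plus 1-day gap → day 5). It runs from day 5 to 5 + 8 = day 13.
Writing has to wait for data collection (finishes day 13); literature review (finishes day 4). The latest of these is day 13, so writing runs day 13 to 13 + 8 = day 21.
For formatting: writing (finishes day 21); data collection (finishes day 13). Taking the maximum gives a start of day 21, and it finishes at 21 + 11 = day 32.

Working backward from the deadline:
Submission must finish by day 36; it takes 2 days, so it must start by 36 − 2 = day 34.
Formatting feeds into submission (must start by day 34); so formatting must finish by day 34 and therefore start by day 23.
So formatting can start as early as day 21 and as late as day 23, giving 23 − 21 = 2 days of slack.

2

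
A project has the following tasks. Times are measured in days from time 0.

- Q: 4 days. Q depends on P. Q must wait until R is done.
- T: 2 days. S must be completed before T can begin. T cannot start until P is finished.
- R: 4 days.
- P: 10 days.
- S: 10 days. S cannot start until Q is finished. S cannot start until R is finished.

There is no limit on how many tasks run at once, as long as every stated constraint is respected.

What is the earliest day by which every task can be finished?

26

Nothing blocks R, so it runs from day 0 to day 4.
P can start immediately at day 0; it finishes at day 10.
Q has to wait for P (finishes day 10); R (finishes day 4). The latest of these is day 10, so Q runs day 10 to 10 + 4 = day 14.
S has to wait for Q (finishes day 14); R (finishes day 4). The latest of these is day 14, so S runs day 14 to 14 + 10 = day 24.
T needs all of S (finishes day 24); P (finishes day 10). That puts its earliest start at day 24; it finishes at 24 + 2 = day 26.
All tasks are finished once the last one completes. Finish times: P at 10, Q at 14, R at 4, S at 24, T at 26. The latest is day 26.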